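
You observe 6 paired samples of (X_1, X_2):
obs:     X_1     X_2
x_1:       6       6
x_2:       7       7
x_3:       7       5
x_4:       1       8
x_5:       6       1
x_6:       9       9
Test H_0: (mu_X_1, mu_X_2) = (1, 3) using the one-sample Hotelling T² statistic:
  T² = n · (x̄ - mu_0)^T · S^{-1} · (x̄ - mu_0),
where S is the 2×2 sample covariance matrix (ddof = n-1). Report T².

Step 1 — sample mean vector:
  mean(X_1) = (6 + 7 + 7 + 1 + 6 + 9) / 6 = 36/6 = 6
  mean(X_2) = (6 + 7 + 5 + 8 + 1 + 9) / 6 = 36/6 = 6
  x̄ = (6, 6),  deviation x̄ - mu_0 = (6, 6) - (1, 3) = (5, 3).

Step 2 — sample covariance matrix, S[i,j] = (1/(n-1)) · Σ_k (x_{k,i} - mean_i) · (x_{k,j} - mean_j), divisor n-1 = 5:
  S[X_1,X_1] = ((0)·(0) + (1)·(1) + (1)·(1) + (-5)·(-5) + (0)·(0) + (3)·(3)) / 5 = 36/5 = 7.2
  S[X_1,X_2] = ((0)·(0) + (1)·(1) + (1)·(-1) + (-5)·(2) + (0)·(-5) + (3)·(3)) / 5 = -1/5 = -0.2
  S[X_2,X_2] = ((0)·(0) + (1)·(1) + (-1)·(-1) + (2)·(2) + (-5)·(-5) + (3)·(3)) / 5 = 40/5 = 8
  S = [[7.2, -0.2],
 [-0.2, 8]].

Step 3 — invert S. det(S) = 7.2·8 - (-0.2)² = 57.56.
  S^{-1} = (1/det) · [[d, -b], [-b, a]] = [[0.139, 0.0035],
 [0.0035, 0.1251]].

Step 4 — quadratic form (x̄ - mu_0)^T · S^{-1} · (x̄ - mu_0):
  S^{-1} · (x̄ - mu_0) = (0.7054, 0.3926),
  (x̄ - mu_0)^T · [...] = (5)·(0.7054) + (3)·(0.3926) = 4.7047.

Step 5 — scale by n: T² = 6 · 4.7047 = 28.2279.

T² ≈ 28.2279


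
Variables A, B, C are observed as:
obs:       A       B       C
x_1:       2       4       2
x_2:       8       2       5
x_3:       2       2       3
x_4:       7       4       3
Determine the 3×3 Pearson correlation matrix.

Step 1 — column means:
  mean(A) = (2 + 8 + 2 + 7) / 4 = 19/4 = 4.75
  mean(B) = (4 + 2 + 2 + 4) / 4 = 12/4 = 3
  mean(C) = (2 + 5 + 3 + 3) / 4 = 13/4 = 3.25

Step 2 — sample variances and covariances s[i,j] = (1/(n-1)) · Σ_k (x_{k,i} - mean_i) · (x_{k,j} - mean_j), with n-1 = 3:
  s[A,A] = ((-2.75)·(-2.75) + (3.25)·(3.25) + (-2.75)·(-2.75) + (2.25)·(2.25)) / 3 = 30.75/3 = 10.25
  s[A,B] = ((-2.75)·(1) + (3.25)·(-1) + (-2.75)·(-1) + (2.25)·(1)) / 3 = -1/3 = -0.3333
  s[A,C] = ((-2.75)·(-1.25) + (3.25)·(1.75) + (-2.75)·(-0.25) + (2.25)·(-0.25)) / 3 = 9.25/3 = 3.0833
  s[B,B] = ((1)·(1) + (-1)·(-1) + (-1)·(-1) + (1)·(1)) / 3 = 4/3 = 1.3333
  s[B,C] = ((1)·(-1.25) + (-1)·(1.75) + (-1)·(-0.25) + (1)·(-0.25)) / 3 = -3/3 = -1
  s[C,C] = ((-1.25)·(-1.25) + (1.75)·(1.75) + (-0.25)·(-0.25) + (-0.25)·(-0.25)) / 3 = 4.75/3 = 1.5833
  Sample standard deviations s_i = √(s[i,i]):
  s(A) = √(10.25) = 3.2016
  s(B) = √(1.3333) = 1.1547
  s(C) = √(1.5833) = 1.2583

Step 3 — r_{ij} = s_{ij} / (s_i · s_j):
  r[A,A] = 1 (diagonal).
  r[A,B] = -0.3333 / (3.2016 · 1.1547) = -0.3333 / 3.6968 = -0.0902
  r[A,C] = 3.0833 / (3.2016 · 1.2583) = 3.0833 / 4.0285 = 0.7654
  r[B,B] = 1 (diagonal).
  r[B,C] = -1 / (1.1547 · 1.2583) = -1 / 1.453 = -0.6882
  r[C,C] = 1 (diagonal).

R is symmetric with unit diagonal. Assembling:

R = [[1, -0.0902, 0.7654],
 [-0.0902, 1, -0.6882],
 [0.7654, -0.6882, 1]]


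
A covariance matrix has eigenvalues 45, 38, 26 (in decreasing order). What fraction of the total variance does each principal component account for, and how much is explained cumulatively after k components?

Step 1 — total variance = trace(Sigma) = Σ λ_i = 45 + 38 + 26 = 109.

Step 2 — fraction explained by component i = λ_i / Σ λ:
  PC1: 45/109 = 0.4128
  PC2: 38/109 = 0.3486
  PC3: 26/109 = 0.2385

Step 3 — cumulative fraction after k components = (λ_1 + ... + λ_k) / Σ λ:
  k = 1: 45/109 = 0.4128
  k = 2: (45 + 38)/109 = 83/109 = 0.7615
  k = 3: (45 + 38 + 26)/109 = 109/109 = 1

Summary (fraction, with percent):

explained: PC1 0.4128 (41.28%), PC2 0.3486 (34.86%), PC3 0.2385 (23.85%);  cumulative: 0.4128, 0.7615, 1


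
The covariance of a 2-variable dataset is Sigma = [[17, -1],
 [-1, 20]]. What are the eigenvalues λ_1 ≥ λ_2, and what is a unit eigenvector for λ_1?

Step 1 — characteristic polynomial of 2×2 Sigma:
  det(Sigma - λI) = λ² - trace · λ + det = 0.
  trace = 17 + 20 = 37, det = 17·20 - (-1)² = 339.
Step 2 — discriminant:
  Δ = trace² - 4·det = 1369 - 1356 = 13.
Step 3 — eigenvalues:
  λ = (trace ± √Δ)/2 = (37 ± 3.6056)/2,
  λ_1 = 20.3028,  λ_2 = 16.6972.

Step 4 — unit eigenvector for λ_1: solve (Sigma - λ_1 I)v = 0. First row:
  (17 - 20.3028)·v_x + (-1)·v_y = 0, i.e. (-3.3028)·v_x + (-1)·v_y = 0,
  so v ∝ (b, λ_1 - a) = (-1, 3.3028); multiply by -1 so the first entry is positive: u = (1, -3.3028).
  ||u|| = √((1)² + (-3.3028)²) = √(11.9083) ≈ 3.4508,
  v_1 = u/||u|| ≈ (0.2898, -0.9571) (||v_1|| = 1).

λ_1 = 20.3028,  λ_2 = 16.6972;  v_1 ≈ (0.2898, -0.9571)


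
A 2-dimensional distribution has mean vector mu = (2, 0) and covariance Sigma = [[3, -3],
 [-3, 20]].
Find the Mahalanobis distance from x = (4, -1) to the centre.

Step 1 — centre the observation: (x - mu) = (2, -1).

Step 2 — invert Sigma. det(Sigma) = 3·20 - (-3)² = 51.
  Sigma^{-1} = (1/det) · [[d, -b], [-b, a]] = [[0.3922, 0.0588],
 [0.0588, 0.0588]].

Step 3 — form the quadratic (x - mu)^T · Sigma^{-1} · (x - mu):
  Sigma^{-1} · (x - mu) = (0.7255, 0.0588).
  (x - mu)^T · [Sigma^{-1} · (x - mu)] = (2)·(0.7255) + (-1)·(0.0588) = 1.3922.

Step 4 — take square root: d = √(1.3922) ≈ 1.1799.

d(x, mu) = √(1.3922) ≈ 1.1799


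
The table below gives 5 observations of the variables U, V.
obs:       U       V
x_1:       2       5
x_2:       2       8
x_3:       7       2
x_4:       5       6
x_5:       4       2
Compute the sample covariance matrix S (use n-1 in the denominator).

Step 1 — column means:
  mean(U) = (2 + 2 + 7 + 5 + 4) / 5 = 20/5 = 4
  mean(V) = (5 + 8 + 2 + 6 + 2) / 5 = 23/5 = 4.6

Step 2 — sample covariance S[i,j] = (1/(n-1)) · Σ_k (x_{k,i} - mean_i) · (x_{k,j} - mean_j), with n-1 = 4.
  S[U,U] = ((-2)·(-2) + (-2)·(-2) + (3)·(3) + (1)·(1) + (0)·(0)) / 4 = 18/4 = 4.5
  S[U,V] = ((-2)·(0.4) + (-2)·(3.4) + (3)·(-2.6) + (1)·(1.4) + (0)·(-2.6)) / 4 = -14/4 = -3.5
  S[V,V] = ((0.4)·(0.4) + (3.4)·(3.4) + (-2.6)·(-2.6) + (1.4)·(1.4) + (-2.6)·(-2.6)) / 4 = 27.2/4 = 6.8

S is symmetric (S[j,i] = S[i,j]). Assembling:

S = [[4.5, -3.5],
 [-3.5, 6.8]]


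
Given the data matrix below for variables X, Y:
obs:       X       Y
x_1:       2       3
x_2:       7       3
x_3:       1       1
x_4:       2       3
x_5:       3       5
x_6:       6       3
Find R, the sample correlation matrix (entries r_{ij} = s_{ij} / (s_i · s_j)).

Step 1 — column means:
  mean(X) = (2 + 7 + 1 + 2 + 3 + 6) / 6 = 21/6 = 3.5
  mean(Y) = (3 + 3 + 1 + 3 + 5 + 3) / 6 = 18/6 = 3

Step 2 — sample variances and covariances s[i,j] = (1/(n-1)) · Σ_k (x_{k,i} - mean_i) · (x_{k,j} - mean_j), with n-1 = 5:
  s[X,X] = ((-1.5)·(-1.5) + (3.5)·(3.5) + (-2.5)·(-2.5) + (-1.5)·(-1.5) + (-0.5)·(-0.5) + (2.5)·(2.5)) / 5 = 29.5/5 = 5.9
  s[X,Y] = ((-1.5)·(0) + (3.5)·(0) + (-2.5)·(-2) + (-1.5)·(0) + (-0.5)·(2) + (2.5)·(0)) / 5 = 4/5 = 0.8
  s[Y,Y] = ((0)·(0) + (0)·(0) + (-2)·(-2) + (0)·(0) + (2)·(2) + (0)·(0)) / 5 = 8/5 = 1.6
  Sample standard deviations s_i = √(s[i,i]):
  s(X) = √(5.9) = 2.429
  s(Y) = √(1.6) = 1.2649

Step 3 — r_{ij} = s_{ij} / (s_i · s_j):
  r[X,X] = 1 (diagonal).
  r[X,Y] = 0.8 / (2.429 · 1.2649) = 0.8 / 3.0725 = 0.2604
  r[Y,Y] = 1 (diagonal).

R is symmetric with unit diagonal. Assembling:

R = [[1, 0.2604],
 [0.2604, 1]]


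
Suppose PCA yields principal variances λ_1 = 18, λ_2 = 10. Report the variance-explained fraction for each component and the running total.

Step 1 — total variance = trace(Sigma) = Σ λ_i = 18 + 10 = 28.

Step 2 — fraction explained by component i = λ_i / Σ λ:
  PC1: 18/28 = 0.6429
  PC2: 10/28 = 0.3571

Step 3 — cumulative fraction after k components = (λ_1 + ... + λ_k) / Σ λ:
  k = 1: 18/28 = 0.6429
  k = 2: (18 + 10)/28 = 28/28 = 1

Summary (fraction, with percent):

explained: PC1 0.6429 (64.29%), PC2 0.3571 (35.71%);  cumulative: 0.6429, 1


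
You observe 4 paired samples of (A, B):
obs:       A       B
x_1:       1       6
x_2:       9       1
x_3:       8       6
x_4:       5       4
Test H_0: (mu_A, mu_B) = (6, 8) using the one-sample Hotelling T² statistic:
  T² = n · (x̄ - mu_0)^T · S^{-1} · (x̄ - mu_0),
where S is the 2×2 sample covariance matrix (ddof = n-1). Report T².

Step 1 — sample mean vector:
  mean(A) = (1 + 9 + 8 + 5) / 4 = 23/4 = 5.75
  mean(B) = (6 + 1 + 6 + 4) / 4 = 17/4 = 4.25
  x̄ = (5.75, 4.25),  deviation x̄ - mu_0 = (5.75, 4.25) - (6, 8) = (-0.25, -3.75).

Step 2 — sample covariance matrix, S[i,j] = (1/(n-1)) · Σ_k (x_{k,i} - mean_i) · (x_{k,j} - mean_j), divisor n-1 = 3:
  S[A,A] = ((-4.75)·(-4.75) + (3.25)·(3.25) + (2.25)·(2.25) + (-0.75)·(-0.75)) / 3 = 38.75/3 = 12.9167
  S[A,B] = ((-4.75)·(1.75) + (3.25)·(-3.25) + (2.25)·(1.75) + (-0.75)·(-0.25)) / 3 = -14.75/3 = -4.9167
  S[B,B] = ((1.75)·(1.75) + (-3.25)·(-3.25) + (1.75)·(1.75) + (-0.25)·(-0.25)) / 3 = 16.75/3 = 5.5833
  S = [[12.9167, -4.9167],
 [-4.9167, 5.5833]].

Step 3 — invert S. det(S) = 12.9167·5.5833 - (-4.9167)² = 47.9444.
  S^{-1} = (1/det) · [[d, -b], [-b, a]] = [[0.1165, 0.1025],
 [0.1025, 0.2694]].

Step 4 — quadratic form (x̄ - mu_0)^T · S^{-1} · (x̄ - mu_0):
  S^{-1} · (x̄ - mu_0) = (-0.4137, -1.0359),
  (x̄ - mu_0)^T · [...] = (-0.25)·(-0.4137) + (-3.75)·(-1.0359) = 3.9881.

Step 5 — scale by n: T² = 4 · 3.9881 = 15.9525.

T² ≈ 15.9525


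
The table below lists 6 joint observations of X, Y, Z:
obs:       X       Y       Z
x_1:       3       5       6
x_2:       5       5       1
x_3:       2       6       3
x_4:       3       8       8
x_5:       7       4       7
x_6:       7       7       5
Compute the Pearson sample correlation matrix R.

Step 1 — column means:
  mean(X) = (3 + 5 + 2 + 3 + 7 + 7) / 6 = 27/6 = 4.5
  mean(Y) = (5 + 5 + 6 + 8 + 4 + 7) / 6 = 35/6 = 5.8333
  mean(Z) = (6 + 1 + 3 + 8 + 7 + 5) / 6 = 30/6 = 5

Step 2 — sample variances and covariances s[i,j] = (1/(n-1)) · Σ_k (x_{k,i} - mean_i) · (x_{k,j} - mean_j), with n-1 = 5:
  s[X,X] = ((-1.5)·(-1.5) + (0.5)·(0.5) + (-2.5)·(-2.5) + (-1.5)·(-1.5) + (2.5)·(2.5) + (2.5)·(2.5)) / 5 = 23.5/5 = 4.7
  s[X,Y] = ((-1.5)·(-0.8333) + (0.5)·(-0.8333) + (-2.5)·(0.1667) + (-1.5)·(2.1667) + (2.5)·(-1.8333) + (2.5)·(1.1667)) / 5 = -4.5/5 = -0.9
  s[X,Z] = ((-1.5)·(1) + (0.5)·(-4) + (-2.5)·(-2) + (-1.5)·(3) + (2.5)·(2) + (2.5)·(0)) / 5 = 2/5 = 0.4
  s[Y,Y] = ((-0.8333)·(-0.8333) + (-0.8333)·(-0.8333) + (0.1667)·(0.1667) + (2.1667)·(2.1667) + (-1.8333)·(-1.8333) + (1.1667)·(1.1667)) / 5 = 10.8333/5 = 2.1667
  s[Y,Z] = ((-0.8333)·(1) + (-0.8333)·(-4) + (0.1667)·(-2) + (2.1667)·(3) + (-1.8333)·(2) + (1.1667)·(0)) / 5 = 5/5 = 1
  s[Z,Z] = ((1)·(1) + (-4)·(-4) + (-2)·(-2) + (3)·(3) + (2)·(2) + (0)·(0)) / 5 = 34/5 = 6.8
  Sample standard deviations s_i = √(s[i,i]):
  s(X) = √(4.7) = 2.1679
  s(Y) = √(2.1667) = 1.472
  s(Z) = √(6.8) = 2.6077

Step 3 — r_{ij} = s_{ij} / (s_i · s_j):
  r[X,X] = 1 (diagonal).
  r[X,Y] = -0.9 / (2.1679 · 1.472) = -0.9 / 3.1911 = -0.282
  r[X,Z] = 0.4 / (2.1679 · 2.6077) = 0.4 / 5.6533 = 0.0708
  r[Y,Y] = 1 (diagonal).
  r[Y,Z] = 1 / (1.472 · 2.6077) = 1 / 3.8384 = 0.2605
  r[Z,Z] = 1 (diagonal).

R is symmetric with unit diagonal. Assembling:

R = [[1, -0.282, 0.0708],
 [-0.282, 1, 0.2605],
 [0.0708, 0.2605, 1]]


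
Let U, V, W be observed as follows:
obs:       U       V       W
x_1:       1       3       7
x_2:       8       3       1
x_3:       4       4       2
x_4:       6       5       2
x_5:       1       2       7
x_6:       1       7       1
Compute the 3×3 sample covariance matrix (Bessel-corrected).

Step 1 — column means:
  mean(U) = (1 + 8 + 4 + 6 + 1 + 1) / 6 = 21/6 = 3.5
  mean(V) = (3 + 3 + 4 + 5 + 2 + 7) / 6 = 24/6 = 4
  mean(W) = (7 + 1 + 2 + 2 + 7 + 1) / 6 = 20/6 = 3.3333

Step 2 — sample covariance S[i,j] = (1/(n-1)) · Σ_k (x_{k,i} - mean_i) · (x_{k,j} - mean_j), with n-1 = 5.
  S[U,U] = ((-2.5)·(-2.5) + (4.5)·(4.5) + (0.5)·(0.5) + (2.5)·(2.5) + (-2.5)·(-2.5) + (-2.5)·(-2.5)) / 5 = 45.5/5 = 9.1
  S[U,V] = ((-2.5)·(-1) + (4.5)·(-1) + (0.5)·(0) + (2.5)·(1) + (-2.5)·(-2) + (-2.5)·(3)) / 5 = -2/5 = -0.4
  S[U,W] = ((-2.5)·(3.6667) + (4.5)·(-2.3333) + (0.5)·(-1.3333) + (2.5)·(-1.3333) + (-2.5)·(3.6667) + (-2.5)·(-2.3333)) / 5 = -27/5 = -5.4
  S[V,V] = ((-1)·(-1) + (-1)·(-1) + (0)·(0) + (1)·(1) + (-2)·(-2) + (3)·(3)) / 5 = 16/5 = 3.2
  S[V,W] = ((-1)·(3.6667) + (-1)·(-2.3333) + (0)·(-1.3333) + (1)·(-1.3333) + (-2)·(3.6667) + (3)·(-2.3333)) / 5 = -17/5 = -3.4
  S[W,W] = ((3.6667)·(3.6667) + (-2.3333)·(-2.3333) + (-1.3333)·(-1.3333) + (-1.3333)·(-1.3333) + (3.6667)·(3.6667) + (-2.3333)·(-2.3333)) / 5 = 41.3333/5 = 8.2667

S is symmetric (S[j,i] = S[i,j]). Assembling:

S = [[9.1, -0.4, -5.4],
 [-0.4, 3.2, -3.4],
 [-5.4, -3.4, 8.2667]]


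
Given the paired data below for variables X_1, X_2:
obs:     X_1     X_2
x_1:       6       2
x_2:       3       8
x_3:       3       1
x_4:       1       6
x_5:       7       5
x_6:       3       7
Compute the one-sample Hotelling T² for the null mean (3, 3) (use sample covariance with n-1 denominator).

Step 1 — sample mean vector:
  mean(X_1) = (6 + 3 + 3 + 1 + 7 + 3) / 6 = 23/6 = 3.8333
  mean(X_2) = (2 + 8 + 1 + 6 + 5 + 7) / 6 = 29/6 = 4.8333
  x̄ = (3.8333, 4.8333),  deviation x̄ - mu_0 = (3.8333, 4.8333) - (3, 3) = (0.8333, 1.8333).

Step 2 — sample covariance matrix, S[i,j] = (1/(n-1)) · Σ_k (x_{k,i} - mean_i) · (x_{k,j} - mean_j), divisor n-1 = 5:
  S[X_1,X_1] = ((2.1667)·(2.1667) + (-0.8333)·(-0.8333) + (-0.8333)·(-0.8333) + (-2.8333)·(-2.8333) + (3.1667)·(3.1667) + (-0.8333)·(-0.8333)) / 5 = 24.8333/5 = 4.9667
  S[X_1,X_2] = ((2.1667)·(-2.8333) + (-0.8333)·(3.1667) + (-0.8333)·(-3.8333) + (-2.8333)·(1.1667) + (3.1667)·(0.1667) + (-0.8333)·(2.1667)) / 5 = -10.1667/5 = -2.0333
  S[X_2,X_2] = ((-2.8333)·(-2.8333) + (3.1667)·(3.1667) + (-3.8333)·(-3.8333) + (1.1667)·(1.1667) + (0.1667)·(0.1667) + (2.1667)·(2.1667)) / 5 = 38.8333/5 = 7.7667
  S = [[4.9667, -2.0333],
 [-2.0333, 7.7667]].

Step 3 — invert S. det(S) = 4.9667·7.7667 - (-2.0333)² = 34.44.
  S^{-1} = (1/det) · [[d, -b], [-b, a]] = [[0.2255, 0.059],
 [0.059, 0.1442]].

Step 4 — quadratic form (x̄ - mu_0)^T · S^{-1} · (x̄ - mu_0):
  S^{-1} · (x̄ - mu_0) = (0.2962, 0.3136),
  (x̄ - mu_0)^T · [...] = (0.8333)·(0.2962) + (1.8333)·(0.3136) = 0.8217.

Step 5 — scale by n: T² = 6 · 0.8217 = 4.9303.

T² ≈ 4.9303


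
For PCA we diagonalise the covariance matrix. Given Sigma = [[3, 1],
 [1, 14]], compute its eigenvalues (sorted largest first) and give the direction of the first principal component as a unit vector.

Step 1 — characteristic polynomial of 2×2 Sigma:
  det(Sigma - λI) = λ² - trace · λ + det = 0.
  trace = 3 + 14 = 17, det = 3·14 - (1)² = 41.
Step 2 — discriminant:
  Δ = trace² - 4·det = 289 - 164 = 125.
Step 3 — eigenvalues:
  λ = (trace ± √Δ)/2 = (17 ± 11.1803)/2,
  λ_1 = 14.0902,  λ_2 = 2.9098.

Step 4 — unit eigenvector for λ_1: solve (Sigma - λ_1 I)v = 0. First row:
  (3 - 14.0902)·v_x + (1)·v_y = 0, i.e. (-11.0902)·v_x + (1)·v_y = 0,
  so v ∝ (b, λ_1 - a) = (1, 11.0902) = u.
  ||u|| = √((1)² + (11.0902)²) = √(123.9919) ≈ 11.1352,
  v_1 = u/||u|| ≈ (0.0898, 0.996) (||v_1|| = 1).

λ_1 = 14.0902,  λ_2 = 2.9098;  v_1 ≈ (0.0898, 0.996)


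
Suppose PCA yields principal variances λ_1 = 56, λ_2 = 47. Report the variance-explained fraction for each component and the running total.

Step 1 — total variance = trace(Sigma) = Σ λ_i = 56 + 47 = 103.

Step 2 — fraction explained by component i = λ_i / Σ λ:
  PC1: 56/103 = 0.5437
  PC2: 47/103 = 0.4563

Step 3 — cumulative fraction after k components = (λ_1 + ... + λ_k) / Σ λ:
  k = 1: 56/103 = 0.5437
  k = 2: (56 + 47)/103 = 103/103 = 1

Summary (fraction, with percent):

explained: PC1 0.5437 (54.37%), PC2 0.4563 (45.63%);  cumulative: 0.5437, 1


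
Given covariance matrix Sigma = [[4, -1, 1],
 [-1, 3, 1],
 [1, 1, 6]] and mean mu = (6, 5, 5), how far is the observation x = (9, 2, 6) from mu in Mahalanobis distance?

Step 1 — centre the observation: (x - mu) = (3, -3, 1).

Step 2 — invert Sigma (cofactor / det for 3×3, or solve directly):
  Sigma^{-1} = [[0.2982, 0.1228, -0.0702],
 [0.1228, 0.4035, -0.0877],
 [-0.0702, -0.0877, 0.193]].

Step 3 — form the quadratic (x - mu)^T · Sigma^{-1} · (x - mu):
  Sigma^{-1} · (x - mu) = (0.4561, -0.9298, 0.2456).
  (x - mu)^T · [Sigma^{-1} · (x - mu)] = (3)·(0.4561) + (-3)·(-0.9298) + (1)·(0.2456) = 4.4035.

Step 4 — take square root: d = √(4.4035) ≈ 2.0985.

d(x, mu) = √(4.4035) ≈ 2.0985


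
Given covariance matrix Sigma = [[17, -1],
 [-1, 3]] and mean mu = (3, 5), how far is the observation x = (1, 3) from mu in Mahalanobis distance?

Step 1 — centre the observation: (x - mu) = (-2, -2).

Step 2 — invert Sigma. det(Sigma) = 17·3 - (-1)² = 50.
  Sigma^{-1} = (1/det) · [[d, -b], [-b, a]] = [[0.06, 0.02],
 [0.02, 0.34]].

Step 3 — form the quadratic (x - mu)^T · Sigma^{-1} · (x - mu):
  Sigma^{-1} · (x - mu) = (-0.16, -0.72).
  (x - mu)^T · [Sigma^{-1} · (x - mu)] = (-2)·(-0.16) + (-2)·(-0.72) = 1.76.

Step 4 — take square root: d = √(1.76) ≈ 1.3266.

d(x, mu) = √(1.76) ≈ 1.3266


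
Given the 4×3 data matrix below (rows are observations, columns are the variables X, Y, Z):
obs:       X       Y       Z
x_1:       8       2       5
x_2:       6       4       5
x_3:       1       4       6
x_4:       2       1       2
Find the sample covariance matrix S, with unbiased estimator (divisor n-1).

Step 1 — column means:
  mean(X) = (8 + 6 + 1 + 2) / 4 = 17/4 = 4.25
  mean(Y) = (2 + 4 + 4 + 1) / 4 = 11/4 = 2.75
  mean(Z) = (5 + 5 + 6 + 2) / 4 = 18/4 = 4.5

Step 2 — sample covariance S[i,j] = (1/(n-1)) · Σ_k (x_{k,i} - mean_i) · (x_{k,j} - mean_j), with n-1 = 3.
  S[X,X] = ((3.75)·(3.75) + (1.75)·(1.75) + (-3.25)·(-3.25) + (-2.25)·(-2.25)) / 3 = 32.75/3 = 10.9167
  S[X,Y] = ((3.75)·(-0.75) + (1.75)·(1.25) + (-3.25)·(1.25) + (-2.25)·(-1.75)) / 3 = -0.75/3 = -0.25
  S[X,Z] = ((3.75)·(0.5) + (1.75)·(0.5) + (-3.25)·(1.5) + (-2.25)·(-2.5)) / 3 = 3.5/3 = 1.1667
  S[Y,Y] = ((-0.75)·(-0.75) + (1.25)·(1.25) + (1.25)·(1.25) + (-1.75)·(-1.75)) / 3 = 6.75/3 = 2.25
  S[Y,Z] = ((-0.75)·(0.5) + (1.25)·(0.5) + (1.25)·(1.5) + (-1.75)·(-2.5)) / 3 = 6.5/3 = 2.1667
  S[Z,Z] = ((0.5)·(0.5) + (0.5)·(0.5) + (1.5)·(1.5) + (-2.5)·(-2.5)) / 3 = 9/3 = 3

S is symmetric (S[j,i] = S[i,j]). Assembling:

S = [[10.9167, -0.25, 1.1667],
 [-0.25, 2.25, 2.1667],
 [1.1667, 2.1667, 3]]


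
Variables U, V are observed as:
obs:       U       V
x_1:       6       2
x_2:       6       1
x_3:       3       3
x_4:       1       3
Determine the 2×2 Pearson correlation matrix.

Step 1 — column means:
  mean(U) = (6 + 6 + 3 + 1) / 4 = 16/4 = 4
  mean(V) = (2 + 1 + 3 + 3) / 4 = 9/4 = 2.25

Step 2 — sample variances and covariances s[i,j] = (1/(n-1)) · Σ_k (x_{k,i} - mean_i) · (x_{k,j} - mean_j), with n-1 = 3:
  s[U,U] = ((2)·(2) + (2)·(2) + (-1)·(-1) + (-3)·(-3)) / 3 = 18/3 = 6
  s[U,V] = ((2)·(-0.25) + (2)·(-1.25) + (-1)·(0.75) + (-3)·(0.75)) / 3 = -6/3 = -2
  s[V,V] = ((-0.25)·(-0.25) + (-1.25)·(-1.25) + (0.75)·(0.75) + (0.75)·(0.75)) / 3 = 2.75/3 = 0.9167
  Sample standard deviations s_i = √(s[i,i]):
  s(U) = √(6) = 2.4495
  s(V) = √(0.9167) = 0.9574

Step 3 — r_{ij} = s_{ij} / (s_i · s_j):
  r[U,U] = 1 (diagonal).
  r[U,V] = -2 / (2.4495 · 0.9574) = -2 / 2.3452 = -0.8528
  r[V,V] = 1 (diagonal).

R is symmetric with unit diagonal. Assembling:

R = [[1, -0.8528],
 [-0.8528, 1]]


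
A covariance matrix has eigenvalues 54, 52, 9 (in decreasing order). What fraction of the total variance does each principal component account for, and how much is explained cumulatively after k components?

Step 1 — total variance = trace(Sigma) = Σ λ_i = 54 + 52 + 9 = 115.

Step 2 — fraction explained by component i = λ_i / Σ λ:
  PC1: 54/115 = 0.4696
  PC2: 52/115 = 0.4522
  PC3: 9/115 = 0.0783

Step 3 — cumulative fraction after k components = (λ_1 + ... + λ_k) / Σ λ:
  k = 1: 54/115 = 0.4696
  k = 2: (54 + 52)/115 = 106/115 = 0.9217
  k = 3: (54 + 52 + 9)/115 = 115/115 = 1

Summary (fraction, with percent):

explained: PC1 0.4696 (46.96%), PC2 0.4522 (45.22%), PC3 0.0783 (7.83%);  cumulative: 0.4696, 0.9217, 1


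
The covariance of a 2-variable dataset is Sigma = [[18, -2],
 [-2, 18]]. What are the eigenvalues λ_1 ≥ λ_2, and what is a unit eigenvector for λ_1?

Step 1 — characteristic polynomial of 2×2 Sigma:
  det(Sigma - λI) = λ² - trace · λ + det = 0.
  trace = 18 + 18 = 36, det = 18·18 - (-2)² = 320.
Step 2 — discriminant:
  Δ = trace² - 4·det = 1296 - 1280 = 16.
Step 3 — eigenvalues:
  λ = (trace ± √Δ)/2 = (36 ± 4)/2,
  λ_1 = 20,  λ_2 = 16.

Step 4 — unit eigenvector for λ_1: solve (Sigma - λ_1 I)v = 0. First row:
  (18 - 20)·v_x + (-2)·v_y = 0, i.e. (-2)·v_x + (-2)·v_y = 0,
  so v ∝ (b, λ_1 - a) = (-2, 2); multiply by -1 so the first entry is positive: u = (2, -2).
  ||u|| = √((2)² + (-2)²) = √(8) ≈ 2.8284,
  v_1 = u/||u|| ≈ (0.7071, -0.7071) (||v_1|| = 1).

λ_1 = 20,  λ_2 = 16;  v_1 ≈ (0.7071, -0.7071)


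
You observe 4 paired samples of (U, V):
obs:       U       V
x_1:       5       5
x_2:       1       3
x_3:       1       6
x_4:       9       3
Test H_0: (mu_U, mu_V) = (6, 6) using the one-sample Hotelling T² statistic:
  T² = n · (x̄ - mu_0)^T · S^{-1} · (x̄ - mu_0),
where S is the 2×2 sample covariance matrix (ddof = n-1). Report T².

Step 1 — sample mean vector:
  mean(U) = (5 + 1 + 1 + 9) / 4 = 16/4 = 4
  mean(V) = (5 + 3 + 6 + 3) / 4 = 17/4 = 4.25
  x̄ = (4, 4.25),  deviation x̄ - mu_0 = (4, 4.25) - (6, 6) = (-2, -1.75).

Step 2 — sample covariance matrix, S[i,j] = (1/(n-1)) · Σ_k (x_{k,i} - mean_i) · (x_{k,j} - mean_j), divisor n-1 = 3:
  S[U,U] = ((1)·(1) + (-3)·(-3) + (-3)·(-3) + (5)·(5)) / 3 = 44/3 = 14.6667
  S[U,V] = ((1)·(0.75) + (-3)·(-1.25) + (-3)·(1.75) + (5)·(-1.25)) / 3 = -7/3 = -2.3333
  S[V,V] = ((0.75)·(0.75) + (-1.25)·(-1.25) + (1.75)·(1.75) + (-1.25)·(-1.25)) / 3 = 6.75/3 = 2.25
  S = [[14.6667, -2.3333],
 [-2.3333, 2.25]].

Step 3 — invert S. det(S) = 14.6667·2.25 - (-2.3333)² = 27.5556.
  S^{-1} = (1/det) · [[d, -b], [-b, a]] = [[0.0817, 0.0847],
 [0.0847, 0.5323]].

Step 4 — quadratic form (x̄ - mu_0)^T · S^{-1} · (x̄ - mu_0):
  S^{-1} · (x̄ - mu_0) = (-0.3115, -1.1008),
  (x̄ - mu_0)^T · [...] = (-2)·(-0.3115) + (-1.75)·(-1.1008) = 2.5494.

Step 5 — scale by n: T² = 4 · 2.5494 = 10.1976.

T² ≈ 10.1976


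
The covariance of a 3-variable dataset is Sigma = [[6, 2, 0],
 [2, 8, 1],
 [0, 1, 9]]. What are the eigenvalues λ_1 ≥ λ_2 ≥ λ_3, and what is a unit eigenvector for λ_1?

Step 1 — characteristic polynomial p(λ) = det(λI - Sigma) = λ³ - tr·λ² + c_1·λ - det, where tr = trace, c_1 = sum of the principal 2×2 minors, det = det(Sigma):
  tr = 6 + 8 + 9 = 23,
  c_1 = (6·8 - (2)²) + (6·9 - (0)²) + (8·9 - (1)²) = 44 + 54 + 71 = 169,
  det = 6·(8·9 - (1)²) - (2)·((2)·9 - (1)·(0)) + (0)·((2)·(1) - 8·(0)) = 6·(71) - (2)·(18) + (0)·(2) = 390.
  So p(λ) = λ³ - 23λ² + 169λ - 390.
Step 2 — look for an integer root (rational root theorem: any rational root is an integer divisor of 390). Testing λ = 10:
  p(10) = 1000 - 2300 + 1690 - 390 = 0  ✓
  Dividing out (λ - 10): p(λ) = (λ - 10)(λ² - 13λ + 39).
Step 3 — remaining eigenvalues from the quadratic λ² - 13λ + 39 = 0:
  Δ = 13² - 4·39 = 169 - 156 = 13,  λ = (13 ± √13)/2 = (13 ± 3.6056)/2 ≈ 8.3028 or 4.6972.
  Sorted: λ_1 = 10,  λ_2 = 8.3028,  λ_3 = 4.6972  (check: sum = 23 = tr ✓).

Step 4 — unit eigenvector for λ_1 = 10: v spans the null space of (Sigma - λ_1 I), whose rows are
  r_1 = (-4, 2, 0),  r_2 = (2, -2, 1),  r_3 = (0, 1, -1).
  v is orthogonal to every row, so take v ∝ r_1 × r_2 = ((2)·(1) - (0)·(-2), (0)·(2) - (-4)·(1), (-4)·(-2) - (2)·(2)) = (2, 4, 4).
  Rescale (divide by 2): u = (1, 2, 2).
  ||u|| = √((1)² + (2)² + (2)²) = √(9) = 3,  v_1 = u/||u|| ≈ (0.3333, 0.6667, 0.6667) (||v_1|| = 1).

λ_1 = 10,  λ_2 = 8.3028,  λ_3 = 4.6972;  v_1 ≈ (0.3333, 0.6667, 0.6667)


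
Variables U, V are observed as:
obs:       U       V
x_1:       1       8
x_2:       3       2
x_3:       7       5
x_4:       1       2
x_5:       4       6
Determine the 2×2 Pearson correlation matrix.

Step 1 — column means:
  mean(U) = (1 + 3 + 7 + 1 + 4) / 5 = 16/5 = 3.2
  mean(V) = (8 + 2 + 5 + 2 + 6) / 5 = 23/5 = 4.6

Step 2 — sample variances and covariances s[i,j] = (1/(n-1)) · Σ_k (x_{k,i} - mean_i) · (x_{k,j} - mean_j), with n-1 = 4:
  s[U,U] = ((-2.2)·(-2.2) + (-0.2)·(-0.2) + (3.8)·(3.8) + (-2.2)·(-2.2) + (0.8)·(0.8)) / 4 = 24.8/4 = 6.2
  s[U,V] = ((-2.2)·(3.4) + (-0.2)·(-2.6) + (3.8)·(0.4) + (-2.2)·(-2.6) + (0.8)·(1.4)) / 4 = 1.4/4 = 0.35
  s[V,V] = ((3.4)·(3.4) + (-2.6)·(-2.6) + (0.4)·(0.4) + (-2.6)·(-2.6) + (1.4)·(1.4)) / 4 = 27.2/4 = 6.8
  Sample standard deviations s_i = √(s[i,i]):
  s(U) = √(6.2) = 2.49
  s(V) = √(6.8) = 2.6077

Step 3 — r_{ij} = s_{ij} / (s_i · s_j):
  r[U,U] = 1 (diagonal).
  r[U,V] = 0.35 / (2.49 · 2.6077) = 0.35 / 6.4931 = 0.0539
  r[V,V] = 1 (diagonal).

R is symmetric with unit diagonal. Assembling:

R = [[1, 0.0539],
 [0.0539, 1]]


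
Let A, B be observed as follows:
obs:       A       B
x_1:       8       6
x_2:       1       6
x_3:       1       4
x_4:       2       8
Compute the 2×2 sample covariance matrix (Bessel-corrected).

Step 1 — column means:
  mean(A) = (8 + 1 + 1 + 2) / 4 = 12/4 = 3
  mean(B) = (6 + 6 + 4 + 8) / 4 = 24/4 = 6

Step 2 — sample covariance S[i,j] = (1/(n-1)) · Σ_k (x_{k,i} - mean_i) · (x_{k,j} - mean_j), with n-1 = 3.
  S[A,A] = ((5)·(5) + (-2)·(-2) + (-2)·(-2) + (-1)·(-1)) / 3 = 34/3 = 11.3333
  S[A,B] = ((5)·(0) + (-2)·(0) + (-2)·(-2) + (-1)·(2)) / 3 = 2/3 = 0.6667
  S[B,B] = ((0)·(0) + (0)·(0) + (-2)·(-2) + (2)·(2)) / 3 = 8/3 = 2.6667

S is symmetric (S[j,i] = S[i,j]). Assembling:

S = [[11.3333, 0.6667],
 [0.6667, 2.6667]]


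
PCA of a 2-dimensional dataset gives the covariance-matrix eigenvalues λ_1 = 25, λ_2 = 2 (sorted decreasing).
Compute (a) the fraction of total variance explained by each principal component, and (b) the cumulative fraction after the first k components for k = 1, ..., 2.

Step 1 — total variance = trace(Sigma) = Σ λ_i = 25 + 2 = 27.

Step 2 — fraction explained by component i = λ_i / Σ λ:
  PC1: 25/27 = 0.9259
  PC2: 2/27 = 0.0741

Step 3 — cumulative fraction after k components = (λ_1 + ... + λ_k) / Σ λ:
  k = 1: 25/27 = 0.9259
  k = 2: (25 + 2)/27 = 27/27 = 1

Summary (fraction, with percent):

explained: PC1 0.9259 (92.59%), PC2 0.0741 (7.41%);  cumulative: 0.9259, 1


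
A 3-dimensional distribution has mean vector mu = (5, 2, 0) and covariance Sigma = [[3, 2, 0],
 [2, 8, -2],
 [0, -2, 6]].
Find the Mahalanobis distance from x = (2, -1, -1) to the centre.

Step 1 — centre the observation: (x - mu) = (-3, -3, -1).

Step 2 — invert Sigma (cofactor / det for 3×3, or solve directly):
  Sigma^{-1} = [[0.4074, -0.1111, -0.037],
 [-0.1111, 0.1667, 0.0556],
 [-0.037, 0.0556, 0.1852]].

Step 3 — form the quadratic (x - mu)^T · Sigma^{-1} · (x - mu):
  Sigma^{-1} · (x - mu) = (-0.8519, -0.2222, -0.2407).
  (x - mu)^T · [Sigma^{-1} · (x - mu)] = (-3)·(-0.8519) + (-3)·(-0.2222) + (-1)·(-0.2407) = 3.463.

Step 4 — take square root: d = √(3.463) ≈ 1.8609.

d(x, mu) = √(3.463) ≈ 1.8609


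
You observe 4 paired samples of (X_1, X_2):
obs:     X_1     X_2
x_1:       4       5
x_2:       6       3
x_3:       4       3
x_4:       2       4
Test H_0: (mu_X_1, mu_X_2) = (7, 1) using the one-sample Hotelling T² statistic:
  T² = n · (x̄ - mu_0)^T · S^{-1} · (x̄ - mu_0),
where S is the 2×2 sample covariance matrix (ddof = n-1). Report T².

Step 1 — sample mean vector:
  mean(X_1) = (4 + 6 + 4 + 2) / 4 = 16/4 = 4
  mean(X_2) = (5 + 3 + 3 + 4) / 4 = 15/4 = 3.75
  x̄ = (4, 3.75),  deviation x̄ - mu_0 = (4, 3.75) - (7, 1) = (-3, 2.75).

Step 2 — sample covariance matrix, S[i,j] = (1/(n-1)) · Σ_k (x_{k,i} - mean_i) · (x_{k,j} - mean_j), divisor n-1 = 3:
  S[X_1,X_1] = ((0)·(0) + (2)·(2) + (0)·(0) + (-2)·(-2)) / 3 = 8/3 = 2.6667
  S[X_1,X_2] = ((0)·(1.25) + (2)·(-0.75) + (0)·(-0.75) + (-2)·(0.25)) / 3 = -2/3 = -0.6667
  S[X_2,X_2] = ((1.25)·(1.25) + (-0.75)·(-0.75) + (-0.75)·(-0.75) + (0.25)·(0.25)) / 3 = 2.75/3 = 0.9167
  S = [[2.6667, -0.6667],
 [-0.6667, 0.9167]].

Step 3 — invert S. det(S) = 2.6667·0.9167 - (-0.6667)² = 2.
  S^{-1} = (1/det) · [[d, -b], [-b, a]] = [[0.4583, 0.3333],
 [0.3333, 1.3333]].

Step 4 — quadratic form (x̄ - mu_0)^T · S^{-1} · (x̄ - mu_0):
  S^{-1} · (x̄ - mu_0) = (-0.4583, 2.6667),
  (x̄ - mu_0)^T · [...] = (-3)·(-0.4583) + (2.75)·(2.6667) = 8.7083.

Step 5 — scale by n: T² = 4 · 8.7083 = 34.8333.

T² ≈ 34.8333


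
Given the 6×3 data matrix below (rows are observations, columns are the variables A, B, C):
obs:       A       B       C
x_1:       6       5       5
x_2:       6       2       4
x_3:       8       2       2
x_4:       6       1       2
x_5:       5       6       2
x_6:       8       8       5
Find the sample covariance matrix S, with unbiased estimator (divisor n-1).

Step 1 — column means:
  mean(A) = (6 + 6 + 8 + 6 + 5 + 8) / 6 = 39/6 = 6.5
  mean(B) = (5 + 2 + 2 + 1 + 6 + 8) / 6 = 24/6 = 4
  mean(C) = (5 + 4 + 2 + 2 + 2 + 5) / 6 = 20/6 = 3.3333

Step 2 — sample covariance S[i,j] = (1/(n-1)) · Σ_k (x_{k,i} - mean_i) · (x_{k,j} - mean_j), with n-1 = 5.
  S[A,A] = ((-0.5)·(-0.5) + (-0.5)·(-0.5) + (1.5)·(1.5) + (-0.5)·(-0.5) + (-1.5)·(-1.5) + (1.5)·(1.5)) / 5 = 7.5/5 = 1.5
  S[A,B] = ((-0.5)·(1) + (-0.5)·(-2) + (1.5)·(-2) + (-0.5)·(-3) + (-1.5)·(2) + (1.5)·(4)) / 5 = 2/5 = 0.4
  S[A,C] = ((-0.5)·(1.6667) + (-0.5)·(0.6667) + (1.5)·(-1.3333) + (-0.5)·(-1.3333) + (-1.5)·(-1.3333) + (1.5)·(1.6667)) / 5 = 2/5 = 0.4
  S[B,B] = ((1)·(1) + (-2)·(-2) + (-2)·(-2) + (-3)·(-3) + (2)·(2) + (4)·(4)) / 5 = 38/5 = 7.6
  S[B,C] = ((1)·(1.6667) + (-2)·(0.6667) + (-2)·(-1.3333) + (-3)·(-1.3333) + (2)·(-1.3333) + (4)·(1.6667)) / 5 = 11/5 = 2.2
  S[C,C] = ((1.6667)·(1.6667) + (0.6667)·(0.6667) + (-1.3333)·(-1.3333) + (-1.3333)·(-1.3333) + (-1.3333)·(-1.3333) + (1.6667)·(1.6667)) / 5 = 11.3333/5 = 2.2667

S is symmetric (S[j,i] = S[i,j]). Assembling:

S = [[1.5, 0.4, 0.4],
 [0.4, 7.6, 2.2],
 [0.4, 2.2, 2.2667]]


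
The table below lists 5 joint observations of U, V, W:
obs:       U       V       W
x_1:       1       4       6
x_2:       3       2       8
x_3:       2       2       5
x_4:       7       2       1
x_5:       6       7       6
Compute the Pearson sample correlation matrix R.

Step 1 — column means:
  mean(U) = (1 + 3 + 2 + 7 + 6) / 5 = 19/5 = 3.8
  mean(V) = (4 + 2 + 2 + 2 + 7) / 5 = 17/5 = 3.4
  mean(W) = (6 + 8 + 5 + 1 + 6) / 5 = 26/5 = 5.2

Step 2 — sample variances and covariances s[i,j] = (1/(n-1)) · Σ_k (x_{k,i} - mean_i) · (x_{k,j} - mean_j), with n-1 = 4:
  s[U,U] = ((-2.8)·(-2.8) + (-0.8)·(-0.8) + (-1.8)·(-1.8) + (3.2)·(3.2) + (2.2)·(2.2)) / 4 = 26.8/4 = 6.7
  s[U,V] = ((-2.8)·(0.6) + (-0.8)·(-1.4) + (-1.8)·(-1.4) + (3.2)·(-1.4) + (2.2)·(3.6)) / 4 = 5.4/4 = 1.35
  s[U,W] = ((-2.8)·(0.8) + (-0.8)·(2.8) + (-1.8)·(-0.2) + (3.2)·(-4.2) + (2.2)·(0.8)) / 4 = -15.8/4 = -3.95
  s[V,V] = ((0.6)·(0.6) + (-1.4)·(-1.4) + (-1.4)·(-1.4) + (-1.4)·(-1.4) + (3.6)·(3.6)) / 4 = 19.2/4 = 4.8
  s[V,W] = ((0.6)·(0.8) + (-1.4)·(2.8) + (-1.4)·(-0.2) + (-1.4)·(-4.2) + (3.6)·(0.8)) / 4 = 5.6/4 = 1.4
  s[W,W] = ((0.8)·(0.8) + (2.8)·(2.8) + (-0.2)·(-0.2) + (-4.2)·(-4.2) + (0.8)·(0.8)) / 4 = 26.8/4 = 6.7
  Sample standard deviations s_i = √(s[i,i]):
  s(U) = √(6.7) = 2.5884
  s(V) = √(4.8) = 2.1909
  s(W) = √(6.7) = 2.5884

Step 3 — r_{ij} = s_{ij} / (s_i · s_j):
  r[U,U] = 1 (diagonal).
  r[U,V] = 1.35 / (2.5884 · 2.1909) = 1.35 / 5.671 = 0.2381
  r[U,W] = -3.95 / (2.5884 · 2.5884) = -3.95 / 6.7 = -0.5896
  r[V,V] = 1 (diagonal).
  r[V,W] = 1.4 / (2.1909 · 2.5884) = 1.4 / 5.671 = 0.2469
  r[W,W] = 1 (diagonal).

R is symmetric with unit diagonal. Assembling:

R = [[1, 0.2381, -0.5896],
 [0.2381, 1, 0.2469],
 [-0.5896, 0.2469, 1]]


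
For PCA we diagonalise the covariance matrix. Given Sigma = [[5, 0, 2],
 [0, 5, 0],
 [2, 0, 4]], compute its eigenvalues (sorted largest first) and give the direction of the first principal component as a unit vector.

Step 1 — characteristic polynomial p(λ) = det(λI - Sigma) = λ³ - tr·λ² + c_1·λ - det, where tr = trace, c_1 = sum of the principal 2×2 minors, det = det(Sigma):
  tr = 5 + 5 + 4 = 14,
  c_1 = (5·5 - (0)²) + (5·4 - (2)²) + (5·4 - (0)²) = 25 + 16 + 20 = 61,
  det = 5·(5·4 - (0)²) - (0)·((0)·4 - (0)·(2)) + (2)·((0)·(0) - 5·(2)) = 5·(20) - (0)·(0) + (2)·(-10) = 80.
  So p(λ) = λ³ - 14λ² + 61λ - 80.
Step 2 — look for an integer root (rational root theorem: any rational root is an integer divisor of 80). Testing λ = 5:
  p(5) = 125 - 350 + 305 - 80 = 0  ✓
  Dividing out (λ - 5): p(λ) = (λ - 5)(λ² - 9λ + 16).
Step 3 — remaining eigenvalues from the quadratic λ² - 9λ + 16 = 0:
  Δ = 9² - 4·16 = 81 - 64 = 17,  λ = (9 ± √17)/2 = (9 ± 4.1231)/2 ≈ 6.5616 or 2.4384.
  Sorted: λ_1 = 6.5616,  λ_2 = 5,  λ_3 = 2.4384  (check: sum = 14 = tr ✓).

Step 4 — unit eigenvector for λ_1 ≈ 6.5616: v spans the null space of (Sigma - λ_1 I), whose rows are
  r_1 = (-1.5616, 0, 2),  r_2 = (0, -1.5616, 0),  r_3 = (2, 0, -2.5616).
  v is orthogonal to every row, so take v ∝ r_1 × r_2 = ((0)·(0) - (2)·(-1.5616), (2)·(0) - (-1.5616)·(0), (-1.5616)·(-1.5616) - (0)·(0)) ≈ (3.1231, 0, 2.4384).
  Let u = (3.1231, 0, 2.4384).
  ||u|| = √((3.1231)² + (0)² + (2.4384)²) = √(15.6998) ≈ 3.9623,  v_1 = u/||u|| ≈ (0.7882, 0, 0.6154) (||v_1|| = 1).

λ_1 = 6.5616,  λ_2 = 5,  λ_3 = 2.4384;  v_1 ≈ (0.7882, 0, 0.6154)


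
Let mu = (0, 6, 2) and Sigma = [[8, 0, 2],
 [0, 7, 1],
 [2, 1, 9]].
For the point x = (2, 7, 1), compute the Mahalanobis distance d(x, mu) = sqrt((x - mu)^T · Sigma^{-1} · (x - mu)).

Step 1 — centre the observation: (x - mu) = (2, 1, -1).

Step 2 — invert Sigma (cofactor / det for 3×3, or solve directly):
  Sigma^{-1} = [[0.1325, 0.0043, -0.0299],
 [0.0043, 0.1453, -0.0171],
 [-0.0299, -0.0171, 0.1197]].

Step 3 — form the quadratic (x - mu)^T · Sigma^{-1} · (x - mu):
  Sigma^{-1} · (x - mu) = (0.2991, 0.1709, -0.1966).
  (x - mu)^T · [Sigma^{-1} · (x - mu)] = (2)·(0.2991) + (1)·(0.1709) + (-1)·(-0.1966) = 0.9658.

Step 4 — take square root: d = √(0.9658) ≈ 0.9828.

d(x, mu) = √(0.9658) ≈ 0.9828


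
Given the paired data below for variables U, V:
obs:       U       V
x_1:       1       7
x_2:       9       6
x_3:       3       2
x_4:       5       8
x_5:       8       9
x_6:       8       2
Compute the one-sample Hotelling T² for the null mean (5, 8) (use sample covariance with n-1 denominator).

Step 1 — sample mean vector:
  mean(U) = (1 + 9 + 3 + 5 + 8 + 8) / 6 = 34/6 = 5.6667
  mean(V) = (7 + 6 + 2 + 8 + 9 + 2) / 6 = 34/6 = 5.6667
  x̄ = (5.6667, 5.6667),  deviation x̄ - mu_0 = (5.6667, 5.6667) - (5, 8) = (0.6667, -2.3333).

Step 2 — sample covariance matrix, S[i,j] = (1/(n-1)) · Σ_k (x_{k,i} - mean_i) · (x_{k,j} - mean_j), divisor n-1 = 5:
  S[U,U] = ((-4.6667)·(-4.6667) + (3.3333)·(3.3333) + (-2.6667)·(-2.6667) + (-0.6667)·(-0.6667) + (2.3333)·(2.3333) + (2.3333)·(2.3333)) / 5 = 51.3333/5 = 10.2667
  S[U,V] = ((-4.6667)·(1.3333) + (3.3333)·(0.3333) + (-2.6667)·(-3.6667) + (-0.6667)·(2.3333) + (2.3333)·(3.3333) + (2.3333)·(-3.6667)) / 5 = 2.3333/5 = 0.4667
  S[V,V] = ((1.3333)·(1.3333) + (0.3333)·(0.3333) + (-3.6667)·(-3.6667) + (2.3333)·(2.3333) + (3.3333)·(3.3333) + (-3.6667)·(-3.6667)) / 5 = 45.3333/5 = 9.0667
  S = [[10.2667, 0.4667],
 [0.4667, 9.0667]].

Step 3 — invert S. det(S) = 10.2667·9.0667 - (0.4667)² = 92.8667.
  S^{-1} = (1/det) · [[d, -b], [-b, a]] = [[0.0976, -0.005],
 [-0.005, 0.1106]].

Step 4 — quadratic form (x̄ - mu_0)^T · S^{-1} · (x̄ - mu_0):
  S^{-1} · (x̄ - mu_0) = (0.0768, -0.2613),
  (x̄ - mu_0)^T · [...] = (0.6667)·(0.0768) + (-2.3333)·(-0.2613) = 0.6609.

Step 5 — scale by n: T² = 6 · 0.6609 = 3.9655.

T² ≈ 3.9655


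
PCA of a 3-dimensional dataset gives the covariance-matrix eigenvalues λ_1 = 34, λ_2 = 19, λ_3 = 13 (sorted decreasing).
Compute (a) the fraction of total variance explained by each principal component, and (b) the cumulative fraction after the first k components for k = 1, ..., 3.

Step 1 — total variance = trace(Sigma) = Σ λ_i = 34 + 19 + 13 = 66.

Step 2 — fraction explained by component i = λ_i / Σ λ:
  PC1: 34/66 = 0.5152
  PC2: 19/66 = 0.2879
  PC3: 13/66 = 0.197

Step 3 — cumulative fraction after k components = (λ_1 + ... + λ_k) / Σ λ:
  k = 1: 34/66 = 0.5152
  k = 2: (34 + 19)/66 = 53/66 = 0.803
  k = 3: (34 + 19 + 13)/66 = 66/66 = 1

Summary (fraction, with percent):

explained: PC1 0.5152 (51.52%), PC2 0.2879 (28.79%), PC3 0.197 (19.7%);  cumulative: 0.5152, 0.803, 1


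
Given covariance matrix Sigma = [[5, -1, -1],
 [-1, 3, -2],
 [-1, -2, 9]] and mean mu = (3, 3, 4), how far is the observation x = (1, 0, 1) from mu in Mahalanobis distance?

Step 1 — centre the observation: (x - mu) = (-2, -3, -3).

Step 2 — invert Sigma (cofactor / det for 3×3, or solve directly):
  Sigma^{-1} = [[0.2323, 0.1111, 0.0505],
 [0.1111, 0.4444, 0.1111],
 [0.0505, 0.1111, 0.1414]].

Step 3 — form the quadratic (x - mu)^T · Sigma^{-1} · (x - mu):
  Sigma^{-1} · (x - mu) = (-0.9495, -1.8889, -0.8586).
  (x - mu)^T · [Sigma^{-1} · (x - mu)] = (-2)·(-0.9495) + (-3)·(-1.8889) + (-3)·(-0.8586) = 10.1414.

Step 4 — take square root: d = √(10.1414) ≈ 3.1846.

d(x, mu) = √(10.1414) ≈ 3.1846


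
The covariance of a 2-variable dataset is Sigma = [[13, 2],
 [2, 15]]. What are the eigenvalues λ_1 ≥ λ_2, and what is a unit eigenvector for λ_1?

Step 1 — characteristic polynomial of 2×2 Sigma:
  det(Sigma - λI) = λ² - trace · λ + det = 0.
  trace = 13 + 15 = 28, det = 13·15 - (2)² = 191.
Step 2 — discriminant:
  Δ = trace² - 4·det = 784 - 764 = 20.
Step 3 — eigenvalues:
  λ = (trace ± √Δ)/2 = (28 ± 4.4721)/2,
  λ_1 = 16.2361,  λ_2 = 11.7639.

Step 4 — unit eigenvector for λ_1: solve (Sigma - λ_1 I)v = 0. First row:
  (13 - 16.2361)·v_x + (2)·v_y = 0, i.e. (-3.2361)·v_x + (2)·v_y = 0,
  so v ∝ (b, λ_1 - a) = (2, 3.2361) = u.
  ||u|| = √((2)² + (3.2361)²) = √(14.4721) ≈ 3.8042,
  v_1 = u/||u|| ≈ (0.5257, 0.8507) (||v_1|| = 1).

λ_1 = 16.2361,  λ_2 = 11.7639;  v_1 ≈ (0.5257, 0.8507)


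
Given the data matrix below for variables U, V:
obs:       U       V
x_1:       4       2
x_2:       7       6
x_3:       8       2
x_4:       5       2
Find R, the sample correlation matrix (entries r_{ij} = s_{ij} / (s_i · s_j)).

Step 1 — column means:
  mean(U) = (4 + 7 + 8 + 5) / 4 = 24/4 = 6
  mean(V) = (2 + 6 + 2 + 2) / 4 = 12/4 = 3

Step 2 — sample variances and covariances s[i,j] = (1/(n-1)) · Σ_k (x_{k,i} - mean_i) · (x_{k,j} - mean_j), with n-1 = 3:
  s[U,U] = ((-2)·(-2) + (1)·(1) + (2)·(2) + (-1)·(-1)) / 3 = 10/3 = 3.3333
  s[U,V] = ((-2)·(-1) + (1)·(3) + (2)·(-1) + (-1)·(-1)) / 3 = 4/3 = 1.3333
  s[V,V] = ((-1)·(-1) + (3)·(3) + (-1)·(-1) + (-1)·(-1)) / 3 = 12/3 = 4
  Sample standard deviations s_i = √(s[i,i]):
  s(U) = √(3.3333) = 1.8257
  s(V) = √(4) = 2

Step 3 — r_{ij} = s_{ij} / (s_i · s_j):
  r[U,U] = 1 (diagonal).
  r[U,V] = 1.3333 / (1.8257 · 2) = 1.3333 / 3.6515 = 0.3651
  r[V,V] = 1 (diagonal).

R is symmetric with unit diagonal. Assembling:

R = [[1, 0.3651],
 [0.3651, 1]]


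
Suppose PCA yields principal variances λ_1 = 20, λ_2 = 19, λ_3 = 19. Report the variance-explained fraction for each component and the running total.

Step 1 — total variance = trace(Sigma) = Σ λ_i = 20 + 19 + 19 = 58.

Step 2 — fraction explained by component i = λ_i / Σ λ:
  PC1: 20/58 = 0.3448
  PC2: 19/58 = 0.3276
  PC3: 19/58 = 0.3276

Step 3 — cumulative fraction after k components = (λ_1 + ... + λ_k) / Σ λ:
  k = 1: 20/58 = 0.3448
  k = 2: (20 + 19)/58 = 39/58 = 0.6724
  k = 3: (20 + 19 + 19)/58 = 58/58 = 1

Summary (fraction, with percent):

explained: PC1 0.3448 (34.48%), PC2 0.3276 (32.76%), PC3 0.3276 (32.76%);  cumulative: 0.3448, 0.6724, 1
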